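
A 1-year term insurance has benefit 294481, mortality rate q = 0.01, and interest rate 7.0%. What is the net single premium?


NSP = benefit * q * v
v = 1/(1+i) = 0.934579
NSP = 294481 * 0.01 * 0.934579
= 2752.1589


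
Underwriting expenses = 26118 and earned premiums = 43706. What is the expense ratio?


Expense ratio = expenses / premiums
= 26118 / 43706
= 0.5976


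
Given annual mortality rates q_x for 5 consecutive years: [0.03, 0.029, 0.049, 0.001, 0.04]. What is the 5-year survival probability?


p_k = 1 - q_k for each year
Survival = product of (1 - q_k)
= 0.97 * 0.971 * 0.951 * 0.999 * 0.96
= 0.859


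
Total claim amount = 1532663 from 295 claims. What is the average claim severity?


severity = total / number
= 1532663 / 295
= 5195.4678


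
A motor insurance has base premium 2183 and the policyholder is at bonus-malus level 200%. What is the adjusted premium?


adjusted = base * BM_level / 100
= 2183 * 200 / 100
= 2183 * 2.0
= 4366.0


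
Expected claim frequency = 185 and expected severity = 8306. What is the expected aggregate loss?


E[S] = E[N] * E[X]
= 185 * 8306
= 1.5366e+06


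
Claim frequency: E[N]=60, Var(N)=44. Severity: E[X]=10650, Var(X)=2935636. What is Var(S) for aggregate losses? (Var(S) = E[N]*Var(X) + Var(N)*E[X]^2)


Var(S) = E[N]*Var(X) + Var(N)*E[X]^2
= 60*2935636 + 44*10650^2
= 176138160 + 4990590000
= 5.1667e+09


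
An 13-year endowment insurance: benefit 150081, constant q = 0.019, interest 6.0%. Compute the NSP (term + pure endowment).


Term component = 22907.6085
Pure endowment = 13_p_x * v^13 * benefit = 0.779286 * 0.468839 * 150081 = 54833.5751
NSP = 77741.1836


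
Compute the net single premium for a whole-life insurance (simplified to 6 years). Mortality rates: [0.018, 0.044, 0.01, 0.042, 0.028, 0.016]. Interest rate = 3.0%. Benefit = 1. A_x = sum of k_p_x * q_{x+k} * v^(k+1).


v = 0.970874
Year 0: k_p_x=1.0, q=0.018, term=0.017476
Year 1: k_p_x=0.982, q=0.044, term=0.040728
Year 2: k_p_x=0.938792, q=0.01, term=0.008591
Year 3: k_p_x=0.929404, q=0.042, term=0.034682
Year 4: k_p_x=0.890369, q=0.028, term=0.021505
Year 5: k_p_x=0.865439, q=0.016, term=0.011597
A_x = 0.1346


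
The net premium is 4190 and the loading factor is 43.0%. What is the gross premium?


Gross = net * (1 + loading)
= 4190 * (1 + 0.43)
= 4190 * 1.43
= 5991.7


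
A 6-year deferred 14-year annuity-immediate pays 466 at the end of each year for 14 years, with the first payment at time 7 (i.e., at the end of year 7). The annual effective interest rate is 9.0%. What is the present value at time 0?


PV at time 6 of the 14-year annuity-immediate:
a_n = 466 * (1-(1+0.09)^(-14))/0.09 = 3628.3461
Discount back 6 years to time 0:
PV = 3628.3461 * (1+0.09)^(-6)
= 3628.3461 * 0.596267
= 2163.4642


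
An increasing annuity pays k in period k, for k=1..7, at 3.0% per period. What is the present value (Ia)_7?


(Ia)_n = sum_{k=1}^{n} k * v^k, v = 1/(1+i)
v = 0.970874
Sum computed term by term:
(Ia)_7 = 24.185


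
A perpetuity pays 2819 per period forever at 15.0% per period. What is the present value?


PV = PMT / i
= 2819 / 0.15
= 18793.3333


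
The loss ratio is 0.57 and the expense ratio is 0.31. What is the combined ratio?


Combined ratio = loss ratio + expense ratio
= 0.57 + 0.31
= 0.88


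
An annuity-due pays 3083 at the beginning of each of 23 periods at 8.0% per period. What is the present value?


PV_due = PMT * (1-(1+i)^(-n))/i * (1+i)
PV_immediate = 31973.9747
PV_due = 31973.9747 * 1.08
= 34531.8927


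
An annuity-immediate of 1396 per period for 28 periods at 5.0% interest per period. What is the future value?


FV = PMT * ((1+i)^n - 1) / i
= 1396 * ((1.05)^28 - 1) / 0.05
= 1396 * (3.920129 - 1) / 0.05
= 81530.0055


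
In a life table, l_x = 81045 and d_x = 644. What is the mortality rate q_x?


q_x = d_x / l_x
= 644 / 81045
= 0.0079


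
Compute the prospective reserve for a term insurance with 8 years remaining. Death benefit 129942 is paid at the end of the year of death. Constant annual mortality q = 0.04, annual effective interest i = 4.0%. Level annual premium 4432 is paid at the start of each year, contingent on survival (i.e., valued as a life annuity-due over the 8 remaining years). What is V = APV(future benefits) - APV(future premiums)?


v = 1/(1+i) = 0.961538
APV(future benefits) per unit = sum_{k=0}^{7} k_p_x * q * v^(k+1) = 0.236444
APV(future benefits) = 129942 * 0.236444 = 30723.9868
Life annuity-due factor ä_{x:8} = sum_{k=0}^{7} k_p_x * v^k = 6.14754
APV(future premiums) = 4432 * 6.14754 = 27245.8978
V = 30723.9868 - 27245.8978
= 3478.089


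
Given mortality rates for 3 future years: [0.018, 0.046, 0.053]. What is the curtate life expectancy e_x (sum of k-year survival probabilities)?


e_x = sum_{k=1}^{n} k_p_x
k_p_x values:
  1_p_x = 0.982
  2_p_x = 0.936828
  3_p_x = 0.887176
e_x = 2.806


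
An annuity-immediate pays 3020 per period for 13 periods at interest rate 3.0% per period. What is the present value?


PV = PMT * (1 - (1+i)^(-n)) / i
= 3020 * (1 - (1+0.03)^(-13)) / 0.03
= 3020 * (1 - 0.680951) / 0.03
= 3020 * 10.634955
= 32117.5651


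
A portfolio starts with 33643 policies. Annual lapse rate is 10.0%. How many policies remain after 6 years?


remaining = initial * (1 - lapse)^years
= 33643 * (1 - 0.1)^6
= 33643 * 0.531441
= 17879.2696


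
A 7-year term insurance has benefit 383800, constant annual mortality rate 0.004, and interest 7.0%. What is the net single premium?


NSP = benefit * sum_{k=0}^{n-1} k_p_x * q * v^(k+1)
With constant q=0.004, v=0.934579
Sum = 0.021323
NSP = 383800 * 0.021323
= 8183.8482


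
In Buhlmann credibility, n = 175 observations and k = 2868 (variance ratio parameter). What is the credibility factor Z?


Z = n / (n + k)
= 175 / (175 + 2868)
= 175 / 3043
= 0.0575


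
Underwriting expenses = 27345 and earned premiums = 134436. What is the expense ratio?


Expense ratio = expenses / premiums
= 27345 / 134436
= 0.2034


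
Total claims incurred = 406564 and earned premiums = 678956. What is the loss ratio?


Loss ratio = claims / premiums
= 406564 / 678956
= 0.5988


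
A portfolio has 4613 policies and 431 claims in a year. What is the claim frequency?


frequency = claims / policies
= 431 / 4613
= 0.0934


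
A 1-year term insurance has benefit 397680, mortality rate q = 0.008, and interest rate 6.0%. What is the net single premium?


NSP = benefit * q * v
v = 1/(1+i) = 0.943396
NSP = 397680 * 0.008 * 0.943396
= 3001.3585


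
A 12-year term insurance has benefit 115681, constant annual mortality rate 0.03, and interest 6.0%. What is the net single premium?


NSP = benefit * sum_{k=0}^{n-1} k_p_x * q * v^(k+1)
With constant q=0.03, v=0.943396
Sum = 0.218394
NSP = 115681 * 0.218394
= 25264.021


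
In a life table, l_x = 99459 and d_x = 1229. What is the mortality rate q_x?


q_x = d_x / l_x
= 1229 / 99459
= 0.0124


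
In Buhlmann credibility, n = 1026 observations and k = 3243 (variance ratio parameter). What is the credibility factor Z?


Z = n / (n + k)
= 1026 / (1026 + 3243)
= 1026 / 4269
= 0.2403


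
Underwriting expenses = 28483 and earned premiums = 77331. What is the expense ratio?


Expense ratio = expenses / premiums
= 28483 / 77331
= 0.3683


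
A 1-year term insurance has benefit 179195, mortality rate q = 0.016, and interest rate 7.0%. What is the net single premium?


NSP = benefit * q * v
v = 1/(1+i) = 0.934579
NSP = 179195 * 0.016 * 0.934579
= 2679.5514


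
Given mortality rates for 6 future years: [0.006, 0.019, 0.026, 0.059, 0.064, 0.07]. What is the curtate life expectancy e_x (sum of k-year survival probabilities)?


e_x = sum_{k=1}^{n} k_p_x
k_p_x values:
  1_p_x = 0.994
  2_p_x = 0.975114
  3_p_x = 0.949761
  4_p_x = 0.893725
  5_p_x = 0.836527
  6_p_x = 0.77797
e_x = 5.4271


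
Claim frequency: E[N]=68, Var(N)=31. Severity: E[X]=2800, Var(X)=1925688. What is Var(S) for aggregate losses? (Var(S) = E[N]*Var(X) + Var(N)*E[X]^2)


Var(S) = E[N]*Var(X) + Var(N)*E[X]^2
= 68*1925688 + 31*2800^2
= 130946784 + 243040000
= 3.7399e+08


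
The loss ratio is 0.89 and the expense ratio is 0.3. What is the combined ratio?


Combined ratio = loss ratio + expense ratio
= 0.89 + 0.3
= 1.19


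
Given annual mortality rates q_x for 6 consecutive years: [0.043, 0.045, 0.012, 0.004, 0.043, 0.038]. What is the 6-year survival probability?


p_k = 1 - q_k for each year
Survival = product of (1 - q_k)
= 0.957 * 0.955 * 0.988 * 0.996 * 0.957 * 0.962
= 0.828


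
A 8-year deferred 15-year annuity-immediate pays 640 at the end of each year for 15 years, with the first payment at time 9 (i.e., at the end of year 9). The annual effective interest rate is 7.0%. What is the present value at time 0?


PV at time 8 of the 15-year annuity-immediate:
a_n = 640 * (1-(1+0.07)^(-15))/0.07 = 5829.065
Discount back 8 years to time 0:
PV = 5829.065 * (1+0.07)^(-8)
= 5829.065 * 0.582009
= 3392.5689


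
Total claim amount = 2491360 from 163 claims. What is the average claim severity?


severity = total / number
= 2491360 / 163
= 15284.4172


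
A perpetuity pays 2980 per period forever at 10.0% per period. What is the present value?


PV = PMT / i
= 2980 / 0.1
= 29800.0


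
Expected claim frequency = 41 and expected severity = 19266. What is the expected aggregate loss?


E[S] = E[N] * E[X]
= 41 * 19266
= 789906


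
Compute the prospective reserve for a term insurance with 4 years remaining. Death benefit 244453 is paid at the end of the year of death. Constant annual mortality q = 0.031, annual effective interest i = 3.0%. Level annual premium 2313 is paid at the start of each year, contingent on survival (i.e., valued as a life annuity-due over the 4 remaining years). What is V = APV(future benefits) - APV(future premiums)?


v = 1/(1+i) = 0.970874
APV(future benefits) per unit = sum_{k=0}^{3} k_p_x * q * v^(k+1) = 0.11011
APV(future benefits) = 244453 * 0.11011 = 26916.6354
Life annuity-due factor ä_{x:4} = sum_{k=0}^{3} k_p_x * v^k = 3.658482
APV(future premiums) = 2313 * 3.658482 = 8462.069
V = 26916.6354 - 8462.069
= 18454.5664


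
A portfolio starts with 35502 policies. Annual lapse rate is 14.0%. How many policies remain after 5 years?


remaining = initial * (1 - lapse)^years
= 35502 * (1 - 0.14)^5
= 35502 * 0.470427
= 16701.1


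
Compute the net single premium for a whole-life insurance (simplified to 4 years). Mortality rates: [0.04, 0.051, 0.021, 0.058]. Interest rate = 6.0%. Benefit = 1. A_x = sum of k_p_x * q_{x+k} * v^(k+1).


v = 0.943396
Year 0: k_p_x=1.0, q=0.04, term=0.037736
Year 1: k_p_x=0.96, q=0.051, term=0.043574
Year 2: k_p_x=0.91104, q=0.021, term=0.016063
Year 3: k_p_x=0.891908, q=0.058, term=0.040976
A_x = 0.1383


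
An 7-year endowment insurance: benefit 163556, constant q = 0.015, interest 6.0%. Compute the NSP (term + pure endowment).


Term component = 13140.3795
Pure endowment = 7_p_x * v^7 * benefit = 0.899609 * 0.665057 * 163556 = 97854.1023
NSP = 110994.4819


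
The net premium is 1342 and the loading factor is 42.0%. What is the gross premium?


Gross = net * (1 + loading)
= 1342 * (1 + 0.42)
= 1342 * 1.42
= 1905.64


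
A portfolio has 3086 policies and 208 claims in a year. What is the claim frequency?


frequency = claims / policies
= 208 / 3086
= 0.0674


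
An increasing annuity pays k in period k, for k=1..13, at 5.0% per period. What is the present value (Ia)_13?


(Ia)_n = sum_{k=1}^{n} k * v^k, v = 1/(1+i)
v = 0.952381
Sum computed term by term:
(Ia)_13 = 59.3815


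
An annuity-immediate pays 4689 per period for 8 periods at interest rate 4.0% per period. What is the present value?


PV = PMT * (1 - (1+i)^(-n)) / i
= 4689 * (1 - (1+0.04)^(-8)) / 0.04
= 4689 * (1 - 0.73069) / 0.04
= 4689 * 6.732745
= 31569.8407


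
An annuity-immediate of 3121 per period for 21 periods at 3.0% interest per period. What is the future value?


FV = PMT * ((1+i)^n - 1) / i
= 3121 * ((1.03)^21 - 1) / 0.03
= 3121 * (1.860295 - 1) / 0.03
= 89499.3119


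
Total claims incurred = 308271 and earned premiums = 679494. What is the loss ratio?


Loss ratio = claims / premiums
= 308271 / 679494
= 0.4537


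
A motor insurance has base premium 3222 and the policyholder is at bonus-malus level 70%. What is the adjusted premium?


adjusted = base * BM_level / 100
= 3222 * 70 / 100
= 3222 * 0.7
= 2255.4


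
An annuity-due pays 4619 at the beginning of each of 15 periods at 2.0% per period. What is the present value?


PV_due = PMT * (1-(1+i)^(-n))/i * (1+i)
PV_immediate = 59350.7481
PV_due = 59350.7481 * 1.02
= 60537.7631


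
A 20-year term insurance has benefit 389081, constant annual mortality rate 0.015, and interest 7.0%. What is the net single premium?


NSP = benefit * sum_{k=0}^{n-1} k_p_x * q * v^(k+1)
With constant q=0.015, v=0.934579
Sum = 0.142763
NSP = 389081 * 0.142763
= 55546.5608


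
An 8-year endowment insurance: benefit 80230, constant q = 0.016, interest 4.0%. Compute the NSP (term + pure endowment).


Term component = 8200.9925
Pure endowment = 8_p_x * v^8 * benefit = 0.878943 * 0.73069 * 80230 = 51526.5263
NSP = 59727.5188


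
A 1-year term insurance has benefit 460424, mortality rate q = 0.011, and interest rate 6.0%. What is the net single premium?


NSP = benefit * q * v
v = 1/(1+i) = 0.943396
NSP = 460424 * 0.011 * 0.943396
= 4777.9849


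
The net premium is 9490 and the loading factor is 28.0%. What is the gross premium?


Gross = net * (1 + loading)
= 9490 * (1 + 0.28)
= 9490 * 1.28
= 12147.2


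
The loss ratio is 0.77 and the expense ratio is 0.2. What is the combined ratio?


Combined ratio = loss ratio + expense ratio
= 0.77 + 0.2
= 0.97


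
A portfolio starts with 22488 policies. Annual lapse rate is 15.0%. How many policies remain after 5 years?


remaining = initial * (1 - lapse)^years
= 22488 * (1 - 0.15)^5
= 22488 * 0.443705
= 9978.0451


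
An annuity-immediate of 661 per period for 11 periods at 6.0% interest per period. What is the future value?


FV = PMT * ((1+i)^n - 1) / i
= 661 * ((1.06)^11 - 1) / 0.06
= 661 * (1.898299 - 1) / 0.06
= 9896.2558


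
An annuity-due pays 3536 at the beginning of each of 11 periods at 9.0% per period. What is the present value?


PV_due = PMT * (1-(1+i)^(-n))/i * (1+i)
PV_immediate = 24063.1538
PV_due = 24063.1538 * 1.09
= 26228.8376


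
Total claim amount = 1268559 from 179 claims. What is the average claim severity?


severity = total / number
= 1268559 / 179
= 7086.9218


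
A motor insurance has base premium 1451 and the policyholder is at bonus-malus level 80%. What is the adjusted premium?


adjusted = base * BM_level / 100
= 1451 * 80 / 100
= 1451 * 0.8
= 1160.8


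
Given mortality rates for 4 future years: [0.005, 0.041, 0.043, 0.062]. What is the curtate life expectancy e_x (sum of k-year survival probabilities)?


e_x = sum_{k=1}^{n} k_p_x
k_p_x values:
  1_p_x = 0.995
  2_p_x = 0.954205
  3_p_x = 0.913174
  4_p_x = 0.856557
e_x = 3.7189


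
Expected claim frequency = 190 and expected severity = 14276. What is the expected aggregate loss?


E[S] = E[N] * E[X]
= 190 * 14276
= 2.7124e+06


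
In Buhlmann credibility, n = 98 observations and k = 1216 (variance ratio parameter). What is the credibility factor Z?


Z = n / (n + k)
= 98 / (98 + 1216)
= 98 / 1314
= 0.0746


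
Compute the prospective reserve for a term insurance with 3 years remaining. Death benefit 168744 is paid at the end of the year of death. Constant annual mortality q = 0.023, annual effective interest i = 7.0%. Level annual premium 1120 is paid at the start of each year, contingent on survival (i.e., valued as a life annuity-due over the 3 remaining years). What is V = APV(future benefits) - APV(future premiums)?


v = 1/(1+i) = 0.934579
APV(future benefits) per unit = sum_{k=0}^{2} k_p_x * q * v^(k+1) = 0.059044
APV(future benefits) = 168744 * 0.059044 = 9963.2378
Life annuity-due factor ä_{x:3} = sum_{k=0}^{2} k_p_x * v^k = 2.746807
APV(future premiums) = 1120 * 2.746807 = 3076.4235
V = 9963.2378 - 3076.4235
= 6886.8143


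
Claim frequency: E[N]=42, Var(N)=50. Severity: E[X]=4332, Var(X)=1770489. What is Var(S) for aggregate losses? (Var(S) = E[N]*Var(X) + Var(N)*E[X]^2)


Var(S) = E[N]*Var(X) + Var(N)*E[X]^2
= 42*1770489 + 50*4332^2
= 74360538 + 938311200
= 1.0127e+09


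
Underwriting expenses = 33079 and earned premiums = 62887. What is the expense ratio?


Expense ratio = expenses / premiums
= 33079 / 62887
= 0.526


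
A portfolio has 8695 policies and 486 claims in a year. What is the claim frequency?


frequency = claims / policies
= 486 / 8695
= 0.0559


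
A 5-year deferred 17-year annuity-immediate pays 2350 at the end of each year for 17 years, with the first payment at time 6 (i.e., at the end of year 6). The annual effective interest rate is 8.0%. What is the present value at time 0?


PV at time 5 of the 17-year annuity-immediate:
a_n = 2350 * (1-(1+0.08)^(-17))/0.08 = 21435.8496
Discount back 5 years to time 0:
PV = 21435.8496 * (1+0.08)^(-5)
= 21435.8496 * 0.680583
= 14588.879


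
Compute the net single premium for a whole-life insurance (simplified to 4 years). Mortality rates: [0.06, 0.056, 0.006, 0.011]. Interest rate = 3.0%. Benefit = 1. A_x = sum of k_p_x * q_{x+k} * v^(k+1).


v = 0.970874
Year 0: k_p_x=1.0, q=0.06, term=0.058252
Year 1: k_p_x=0.94, q=0.056, term=0.049618
Year 2: k_p_x=0.88736, q=0.006, term=0.004872
Year 3: k_p_x=0.882036, q=0.011, term=0.00862
A_x = 0.1214


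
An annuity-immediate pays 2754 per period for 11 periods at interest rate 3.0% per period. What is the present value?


PV = PMT * (1 - (1+i)^(-n)) / i
= 2754 * (1 - (1+0.03)^(-11)) / 0.03
= 2754 * (1 - 0.722421) / 0.03
= 2754 * 9.252624
= 25481.7268


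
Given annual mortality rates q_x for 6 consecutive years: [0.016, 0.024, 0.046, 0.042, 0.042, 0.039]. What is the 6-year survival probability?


p_k = 1 - q_k for each year
Survival = product of (1 - q_k)
= 0.984 * 0.976 * 0.954 * 0.958 * 0.958 * 0.961
= 0.8081


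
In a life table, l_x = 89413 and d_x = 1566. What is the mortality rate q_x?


q_x = d_x / l_x
= 1566 / 89413
= 0.0175


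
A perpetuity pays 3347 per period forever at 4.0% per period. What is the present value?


PV = PMT / i
= 3347 / 0.04
= 83675.0


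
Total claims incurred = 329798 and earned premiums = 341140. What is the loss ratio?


Loss ratio = claims / premiums
= 329798 / 341140
= 0.9668


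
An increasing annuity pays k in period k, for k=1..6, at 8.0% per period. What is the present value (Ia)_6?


(Ia)_n = sum_{k=1}^{n} k * v^k, v = 1/(1+i)
v = 0.925926
Sum computed term by term:
(Ia)_6 = 15.1462


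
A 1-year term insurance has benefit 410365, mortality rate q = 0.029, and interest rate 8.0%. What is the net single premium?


NSP = benefit * q * v
v = 1/(1+i) = 0.925926
NSP = 410365 * 0.029 * 0.925926
= 11019.0602


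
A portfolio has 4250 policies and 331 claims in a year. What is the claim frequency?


frequency = claims / policies
= 331 / 4250
= 0.0779


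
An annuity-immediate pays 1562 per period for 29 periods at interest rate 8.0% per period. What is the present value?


PV = PMT * (1 - (1+i)^(-n)) / i
= 1562 * (1 - (1+0.08)^(-29)) / 0.08
= 1562 * (1 - 0.107328) / 0.08
= 1562 * 11.158406
= 17429.4302


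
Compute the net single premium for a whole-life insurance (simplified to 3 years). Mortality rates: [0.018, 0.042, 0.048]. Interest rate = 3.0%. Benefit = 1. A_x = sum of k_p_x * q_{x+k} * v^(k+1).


v = 0.970874
Year 0: k_p_x=1.0, q=0.018, term=0.017476
Year 1: k_p_x=0.982, q=0.042, term=0.038876
Year 2: k_p_x=0.940756, q=0.048, term=0.041324
A_x = 0.0977


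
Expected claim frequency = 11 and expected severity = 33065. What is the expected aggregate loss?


E[S] = E[N] * E[X]
= 11 * 33065
= 363715


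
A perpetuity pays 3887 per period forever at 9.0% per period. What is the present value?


PV = PMT / i
= 3887 / 0.09
= 43188.8889


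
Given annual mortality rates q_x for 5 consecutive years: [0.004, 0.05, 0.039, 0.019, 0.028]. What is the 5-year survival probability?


p_k = 1 - q_k for each year
Survival = product of (1 - q_k)
= 0.996 * 0.95 * 0.961 * 0.981 * 0.972
= 0.867


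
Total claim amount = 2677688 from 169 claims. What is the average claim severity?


severity = total / number
= 2677688 / 169
= 15844.3077


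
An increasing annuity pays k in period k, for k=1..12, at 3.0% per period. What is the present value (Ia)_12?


(Ia)_n = sum_{k=1}^{n} k * v^k, v = 1/(1+i)
v = 0.970874
Sum computed term by term:
(Ia)_12 = 61.2022


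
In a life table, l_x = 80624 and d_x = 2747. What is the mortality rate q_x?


q_x = d_x / l_x
= 2747 / 80624
= 0.0341


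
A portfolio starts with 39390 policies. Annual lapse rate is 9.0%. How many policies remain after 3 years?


remaining = initial * (1 - lapse)^years
= 39390 * (1 - 0.09)^3
= 39390 * 0.753571
= 29683.1617


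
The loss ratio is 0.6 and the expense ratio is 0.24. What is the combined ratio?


Combined ratio = loss ratio + expense ratio
= 0.6 + 0.24
= 0.84


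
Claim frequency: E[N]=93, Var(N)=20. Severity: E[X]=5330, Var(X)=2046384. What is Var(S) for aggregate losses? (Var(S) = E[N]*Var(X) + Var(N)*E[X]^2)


Var(S) = E[N]*Var(X) + Var(N)*E[X]^2
= 93*2046384 + 20*5330^2
= 190313712 + 568178000
= 7.5849e+08


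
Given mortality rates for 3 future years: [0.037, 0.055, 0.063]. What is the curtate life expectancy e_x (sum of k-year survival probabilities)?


e_x = sum_{k=1}^{n} k_p_x
k_p_x values:
  1_p_x = 0.963
  2_p_x = 0.910035
  3_p_x = 0.852703
e_x = 2.7257


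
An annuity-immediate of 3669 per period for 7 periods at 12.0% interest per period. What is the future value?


FV = PMT * ((1+i)^n - 1) / i
= 3669 * ((1.12)^7 - 1) / 0.12
= 3669 * (2.210681 - 1) / 0.12
= 37016.584


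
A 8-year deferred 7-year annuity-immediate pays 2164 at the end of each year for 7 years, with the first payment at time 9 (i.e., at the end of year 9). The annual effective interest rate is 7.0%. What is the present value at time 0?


PV at time 8 of the 7-year annuity-immediate:
a_n = 2164 * (1-(1+0.07)^(-7))/0.07 = 11662.4223
Discount back 8 years to time 0:
PV = 11662.4223 * (1+0.07)^(-8)
= 11662.4223 * 0.582009
= 6787.6359


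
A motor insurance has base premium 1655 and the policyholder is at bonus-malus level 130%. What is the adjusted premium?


adjusted = base * BM_level / 100
= 1655 * 130 / 100
= 1655 * 1.3
= 2151.5


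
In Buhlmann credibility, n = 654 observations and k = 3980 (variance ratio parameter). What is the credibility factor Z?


Z = n / (n + k)
= 654 / (654 + 3980)
= 654 / 4634
= 0.1411


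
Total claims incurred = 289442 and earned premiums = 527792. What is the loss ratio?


Loss ratio = claims / premiums
= 289442 / 527792
= 0.5484


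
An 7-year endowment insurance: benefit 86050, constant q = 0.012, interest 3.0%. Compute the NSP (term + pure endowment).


Term component = 6215.2188
Pure endowment = 7_p_x * v^7 * benefit = 0.918964 * 0.813092 * 86050 = 64296.7341
NSP = 70511.9529


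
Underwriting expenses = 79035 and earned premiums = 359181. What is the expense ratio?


Expense ratio = expenses / premiums
= 79035 / 359181
= 0.22


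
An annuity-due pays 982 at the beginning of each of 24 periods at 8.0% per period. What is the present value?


PV_due = PMT * (1-(1+i)^(-n))/i * (1+i)
PV_immediate = 10339.2406
PV_due = 10339.2406 * 1.08
= 11166.3799


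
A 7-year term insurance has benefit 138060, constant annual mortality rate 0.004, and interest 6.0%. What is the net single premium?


NSP = benefit * sum_{k=0}^{n-1} k_p_x * q * v^(k+1)
With constant q=0.004, v=0.943396
Sum = 0.022084
NSP = 138060 * 0.022084
= 3048.9042


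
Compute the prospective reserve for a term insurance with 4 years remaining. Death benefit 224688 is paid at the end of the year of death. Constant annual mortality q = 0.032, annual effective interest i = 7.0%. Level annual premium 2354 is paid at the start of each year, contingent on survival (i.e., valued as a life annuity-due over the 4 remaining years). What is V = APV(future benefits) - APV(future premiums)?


v = 1/(1+i) = 0.934579
APV(future benefits) per unit = sum_{k=0}^{3} k_p_x * q * v^(k+1) = 0.103582
APV(future benefits) = 224688 * 0.103582 = 23273.6124
Life annuity-due factor ä_{x:4} = sum_{k=0}^{3} k_p_x * v^k = 3.46352
APV(future premiums) = 2354 * 3.46352 = 8153.1264
V = 23273.6124 - 8153.1264
= 15120.486


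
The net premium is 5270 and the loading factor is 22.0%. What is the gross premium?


Gross = net * (1 + loading)
= 5270 * (1 + 0.22)
= 5270 * 1.22
= 6429.4


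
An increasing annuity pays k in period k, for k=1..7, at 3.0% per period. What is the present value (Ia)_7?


(Ia)_n = sum_{k=1}^{n} k * v^k, v = 1/(1+i)
v = 0.970874
Sum computed term by term:
(Ia)_7 = 24.185


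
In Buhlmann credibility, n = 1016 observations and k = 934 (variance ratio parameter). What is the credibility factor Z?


Z = n / (n + k)
= 1016 / (1016 + 934)
= 1016 / 1950
= 0.521


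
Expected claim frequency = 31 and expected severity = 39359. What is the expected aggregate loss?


E[S] = E[N] * E[X]
= 31 * 39359
= 1.2201e+06


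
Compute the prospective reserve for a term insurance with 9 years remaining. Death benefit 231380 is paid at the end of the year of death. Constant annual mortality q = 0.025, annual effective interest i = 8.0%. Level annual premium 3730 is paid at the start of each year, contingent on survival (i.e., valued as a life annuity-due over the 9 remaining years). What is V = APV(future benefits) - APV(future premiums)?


v = 1/(1+i) = 0.925926
APV(future benefits) per unit = sum_{k=0}^{8} k_p_x * q * v^(k+1) = 0.143258
APV(future benefits) = 231380 * 0.143258 = 33147.0586
Life annuity-due factor ä_{x:9} = sum_{k=0}^{8} k_p_x * v^k = 6.18875
APV(future premiums) = 3730 * 6.18875 = 23084.0368
V = 33147.0586 - 23084.0368
= 10063.0218


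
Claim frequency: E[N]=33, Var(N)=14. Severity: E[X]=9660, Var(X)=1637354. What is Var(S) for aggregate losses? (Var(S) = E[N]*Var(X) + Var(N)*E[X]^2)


Var(S) = E[N]*Var(X) + Var(N)*E[X]^2
= 33*1637354 + 14*9660^2
= 54032682 + 1306418400
= 1.3605e+09


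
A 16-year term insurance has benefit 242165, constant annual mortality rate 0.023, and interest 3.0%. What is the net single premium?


NSP = benefit * sum_{k=0}^{n-1} k_p_x * q * v^(k+1)
With constant q=0.023, v=0.970874
Sum = 0.247595
NSP = 242165 * 0.247595
= 59958.868


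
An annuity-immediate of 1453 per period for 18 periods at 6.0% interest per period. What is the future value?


FV = PMT * ((1+i)^n - 1) / i
= 1453 * ((1.06)^18 - 1) / 0.06
= 1453 * (2.854339 - 1) / 0.06
= 44905.9132


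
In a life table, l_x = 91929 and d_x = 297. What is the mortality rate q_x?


q_x = d_x / l_x
= 297 / 91929
= 0.0032


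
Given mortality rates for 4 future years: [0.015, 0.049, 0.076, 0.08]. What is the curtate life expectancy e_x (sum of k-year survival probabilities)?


e_x = sum_{k=1}^{n} k_p_x
k_p_x values:
  1_p_x = 0.985
  2_p_x = 0.936735
  3_p_x = 0.865543
  4_p_x = 0.7963
e_x = 3.5836


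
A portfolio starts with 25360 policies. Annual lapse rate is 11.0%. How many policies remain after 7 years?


remaining = initial * (1 - lapse)^years
= 25360 * (1 - 0.11)^7
= 25360 * 0.442313
= 11217.0665


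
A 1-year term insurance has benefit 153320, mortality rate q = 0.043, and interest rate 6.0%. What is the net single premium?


NSP = benefit * q * v
v = 1/(1+i) = 0.943396
NSP = 153320 * 0.043 * 0.943396
= 6219.5849


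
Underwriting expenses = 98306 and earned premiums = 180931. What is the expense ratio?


Expense ratio = expenses / premiums
= 98306 / 180931
= 0.5433


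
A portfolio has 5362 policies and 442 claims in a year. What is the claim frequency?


frequency = claims / policies
= 442 / 5362
= 0.0824


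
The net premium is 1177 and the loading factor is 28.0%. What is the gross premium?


Gross = net * (1 + loading)
= 1177 * (1 + 0.28)
= 1177 * 1.28
= 1506.56


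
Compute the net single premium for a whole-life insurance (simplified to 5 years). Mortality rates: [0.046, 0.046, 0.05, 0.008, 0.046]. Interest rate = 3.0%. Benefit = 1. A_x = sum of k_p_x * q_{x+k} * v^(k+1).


v = 0.970874
Year 0: k_p_x=1.0, q=0.046, term=0.04466
Year 1: k_p_x=0.954, q=0.046, term=0.041365
Year 2: k_p_x=0.910116, q=0.05, term=0.041644
Year 3: k_p_x=0.86461, q=0.008, term=0.006146
Year 4: k_p_x=0.857693, q=0.046, term=0.034033
A_x = 0.1678


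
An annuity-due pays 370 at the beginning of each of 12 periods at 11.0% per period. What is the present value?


PV_due = PMT * (1-(1+i)^(-n))/i * (1+i)
PV_immediate = 2402.1718
PV_due = 2402.1718 * 1.11
= 2666.4107


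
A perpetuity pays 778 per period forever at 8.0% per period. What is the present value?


PV = PMT / i
= 778 / 0.08
= 9725.0


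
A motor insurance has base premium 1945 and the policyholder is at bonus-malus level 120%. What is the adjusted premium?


adjusted = base * BM_level / 100
= 1945 * 120 / 100
= 1945 * 1.2
= 2334.0


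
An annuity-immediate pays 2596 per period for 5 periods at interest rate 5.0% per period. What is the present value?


PV = PMT * (1 - (1+i)^(-n)) / i
= 2596 * (1 - (1+0.05)^(-5)) / 0.05
= 2596 * (1 - 0.783526) / 0.05
= 2596 * 4.329477
= 11239.3214


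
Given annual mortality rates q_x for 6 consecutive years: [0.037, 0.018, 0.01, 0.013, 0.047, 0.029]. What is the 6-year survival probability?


p_k = 1 - q_k for each year
Survival = product of (1 - q_k)
= 0.963 * 0.982 * 0.99 * 0.987 * 0.953 * 0.971
= 0.8551


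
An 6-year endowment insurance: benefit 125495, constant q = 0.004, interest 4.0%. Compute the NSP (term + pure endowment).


Term component = 2606.4668
Pure endowment = 6_p_x * v^6 * benefit = 0.976239 * 0.790315 * 125495 = 96823.8656
NSP = 99430.3324


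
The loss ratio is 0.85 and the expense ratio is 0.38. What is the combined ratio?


Combined ratio = loss ratio + expense ratio
= 0.85 + 0.38
= 1.23


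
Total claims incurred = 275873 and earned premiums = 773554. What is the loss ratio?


Loss ratio = claims / premiums
= 275873 / 773554
= 0.3566


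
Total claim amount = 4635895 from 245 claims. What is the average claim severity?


severity = total / number
= 4635895 / 245
= 18922.0204


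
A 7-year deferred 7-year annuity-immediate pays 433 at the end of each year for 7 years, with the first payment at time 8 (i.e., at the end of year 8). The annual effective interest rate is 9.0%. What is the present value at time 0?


PV at time 7 of the 7-year annuity-immediate:
a_n = 433 * (1-(1+0.09)^(-7))/0.09 = 2179.2686
Discount back 7 years to time 0:
PV = 2179.2686 * (1+0.09)^(-7)
= 2179.2686 * 0.547034
= 1192.1345


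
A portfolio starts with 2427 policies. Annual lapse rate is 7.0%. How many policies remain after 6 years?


remaining = initial * (1 - lapse)^years
= 2427 * (1 - 0.07)^6
= 2427 * 0.64699
= 1570.2452


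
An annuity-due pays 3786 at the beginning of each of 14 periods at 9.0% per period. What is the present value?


PV_due = PMT * (1-(1+i)^(-n))/i * (1+i)
PV_immediate = 29478.3654
PV_due = 29478.3654 * 1.09
= 32131.4183


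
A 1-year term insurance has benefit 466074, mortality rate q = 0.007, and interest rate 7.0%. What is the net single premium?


NSP = benefit * q * v
v = 1/(1+i) = 0.934579
NSP = 466074 * 0.007 * 0.934579
= 3049.0822


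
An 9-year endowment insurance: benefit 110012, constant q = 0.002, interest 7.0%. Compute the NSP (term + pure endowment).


Term component = 1423.3692
Pure endowment = 9_p_x * v^9 * benefit = 0.982143 * 0.543934 * 110012 = 58770.7093
NSP = 60194.0785


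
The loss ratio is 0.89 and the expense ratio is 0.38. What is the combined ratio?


Combined ratio = loss ratio + expense ratio
= 0.89 + 0.38
= 1.27


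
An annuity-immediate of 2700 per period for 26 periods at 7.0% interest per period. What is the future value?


FV = PMT * ((1+i)^n - 1) / i
= 2700 * ((1.07)^26 - 1) / 0.07
= 2700 * (5.807353 - 1) / 0.07
= 185426.47


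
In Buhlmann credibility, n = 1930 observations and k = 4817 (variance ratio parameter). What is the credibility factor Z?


Z = n / (n + k)
= 1930 / (1930 + 4817)
= 1930 / 6747
= 0.2861


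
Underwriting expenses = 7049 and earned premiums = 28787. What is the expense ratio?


Expense ratio = expenses / premiums
= 7049 / 28787
= 0.2449


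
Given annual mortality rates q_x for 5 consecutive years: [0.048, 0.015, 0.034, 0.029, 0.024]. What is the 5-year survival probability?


p_k = 1 - q_k for each year
Survival = product of (1 - q_k)
= 0.952 * 0.985 * 0.966 * 0.971 * 0.976
= 0.8585


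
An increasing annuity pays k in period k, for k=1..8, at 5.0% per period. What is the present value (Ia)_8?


(Ia)_n = sum_{k=1}^{n} k * v^k, v = 1/(1+i)
v = 0.952381
Sum computed term by term:
(Ia)_8 = 27.4332


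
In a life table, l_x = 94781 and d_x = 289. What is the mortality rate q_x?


q_x = d_x / l_x
= 289 / 94781
= 0.003


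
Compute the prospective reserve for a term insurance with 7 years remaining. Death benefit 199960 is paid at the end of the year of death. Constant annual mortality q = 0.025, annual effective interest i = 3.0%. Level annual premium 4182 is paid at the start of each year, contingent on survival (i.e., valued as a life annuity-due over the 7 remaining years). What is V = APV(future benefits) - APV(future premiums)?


v = 1/(1+i) = 0.970874
APV(future benefits) per unit = sum_{k=0}^{6} k_p_x * q * v^(k+1) = 0.144982
APV(future benefits) = 199960 * 0.144982 = 28990.6903
Life annuity-due factor ä_{x:7} = sum_{k=0}^{6} k_p_x * v^k = 5.973277
APV(future premiums) = 4182 * 5.973277 = 24980.2438
V = 28990.6903 - 24980.2438
= 4010.4465


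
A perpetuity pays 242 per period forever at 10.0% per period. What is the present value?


PV = PMT / i
= 242 / 0.1
= 2420.0


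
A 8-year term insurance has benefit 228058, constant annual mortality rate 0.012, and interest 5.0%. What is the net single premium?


NSP = benefit * sum_{k=0}^{n-1} k_p_x * q * v^(k+1)
With constant q=0.012, v=0.952381
Sum = 0.074608
NSP = 228058 * 0.074608
= 17014.8655


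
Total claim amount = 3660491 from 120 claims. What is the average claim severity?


severity = total / number
= 3660491 / 120
= 30504.0917


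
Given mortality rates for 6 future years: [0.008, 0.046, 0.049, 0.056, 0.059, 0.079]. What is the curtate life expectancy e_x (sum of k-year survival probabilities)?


e_x = sum_{k=1}^{n} k_p_x
k_p_x values:
  1_p_x = 0.992
  2_p_x = 0.946368
  3_p_x = 0.899996
  4_p_x = 0.849596
  5_p_x = 0.79947
  6_p_x = 0.736312
e_x = 5.2237


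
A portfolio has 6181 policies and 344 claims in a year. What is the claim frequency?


frequency = claims / policies
= 344 / 6181
= 0.0557


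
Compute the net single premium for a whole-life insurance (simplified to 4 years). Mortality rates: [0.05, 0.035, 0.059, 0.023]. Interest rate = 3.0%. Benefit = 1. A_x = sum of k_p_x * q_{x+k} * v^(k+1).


v = 0.970874
Year 0: k_p_x=1.0, q=0.05, term=0.048544
Year 1: k_p_x=0.95, q=0.035, term=0.031341
Year 2: k_p_x=0.91675, q=0.059, term=0.049498
Year 3: k_p_x=0.862662, q=0.023, term=0.017629
A_x = 0.147


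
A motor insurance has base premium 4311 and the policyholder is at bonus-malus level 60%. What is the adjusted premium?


adjusted = base * BM_level / 100
= 4311 * 60 / 100
= 4311 * 0.6
= 2586.6


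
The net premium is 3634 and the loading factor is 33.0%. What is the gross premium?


Gross = net * (1 + loading)
= 3634 * (1 + 0.33)
= 3634 * 1.33
= 4833.22


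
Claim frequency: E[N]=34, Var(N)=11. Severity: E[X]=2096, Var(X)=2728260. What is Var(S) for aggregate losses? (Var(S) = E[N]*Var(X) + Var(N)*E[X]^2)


Var(S) = E[N]*Var(X) + Var(N)*E[X]^2
= 34*2728260 + 11*2096^2
= 92760840 + 48325376
= 1.4109e+08


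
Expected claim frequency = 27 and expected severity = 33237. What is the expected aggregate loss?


E[S] = E[N] * E[X]
= 27 * 33237
= 897399


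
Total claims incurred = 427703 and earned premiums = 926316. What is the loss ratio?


Loss ratio = claims / premiums
= 427703 / 926316
= 0.4617


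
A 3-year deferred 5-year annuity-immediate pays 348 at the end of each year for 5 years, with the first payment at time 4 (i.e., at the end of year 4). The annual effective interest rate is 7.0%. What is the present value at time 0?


PV at time 3 of the 5-year annuity-immediate:
a_n = 348 * (1-(1+0.07)^(-5))/0.07 = 1426.8687
Discount back 3 years to time 0:
PV = 1426.8687 * (1+0.07)^(-3)
= 1426.8687 * 0.816298
= 1164.7499


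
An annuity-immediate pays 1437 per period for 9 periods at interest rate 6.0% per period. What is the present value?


PV = PMT * (1 - (1+i)^(-n)) / i
= 1437 * (1 - (1+0.06)^(-9)) / 0.06
= 1437 * (1 - 0.591898) / 0.06
= 1437 * 6.801692
= 9774.0318


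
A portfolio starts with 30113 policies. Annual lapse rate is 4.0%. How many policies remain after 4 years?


remaining = initial * (1 - lapse)^years
= 30113 * (1 - 0.04)^4
= 30113 * 0.849347
= 25576.373


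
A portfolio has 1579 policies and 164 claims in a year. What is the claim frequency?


frequency = claims / policies
= 164 / 1579
= 0.1039


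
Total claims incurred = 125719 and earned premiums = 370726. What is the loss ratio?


Loss ratio = claims / premiums
= 125719 / 370726
= 0.3391


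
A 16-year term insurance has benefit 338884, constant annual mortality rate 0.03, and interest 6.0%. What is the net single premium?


NSP = benefit * sum_{k=0}^{n-1} k_p_x * q * v^(k+1)
With constant q=0.03, v=0.943396
Sum = 0.252734
NSP = 338884 * 0.252734
= 85647.4334


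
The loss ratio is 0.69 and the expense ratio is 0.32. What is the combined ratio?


Combined ratio = loss ratio + expense ratio
= 0.69 + 0.32
= 1.01


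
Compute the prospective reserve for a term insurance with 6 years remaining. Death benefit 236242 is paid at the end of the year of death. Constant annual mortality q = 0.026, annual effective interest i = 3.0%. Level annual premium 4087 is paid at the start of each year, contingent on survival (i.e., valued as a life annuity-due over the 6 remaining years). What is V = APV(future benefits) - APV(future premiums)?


v = 1/(1+i) = 0.970874
APV(future benefits) per unit = sum_{k=0}^{5} k_p_x * q * v^(k+1) = 0.132303
APV(future benefits) = 236242 * 0.132303 = 31255.4815
Life annuity-due factor ä_{x:6} = sum_{k=0}^{5} k_p_x * v^k = 5.241227
APV(future premiums) = 4087 * 5.241227 = 21420.8943
V = 31255.4815 - 21420.8943
= 9834.5872


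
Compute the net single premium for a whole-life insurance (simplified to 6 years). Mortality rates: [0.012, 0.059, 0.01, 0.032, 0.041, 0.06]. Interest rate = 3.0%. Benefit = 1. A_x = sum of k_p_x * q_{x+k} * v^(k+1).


v = 0.970874
Year 0: k_p_x=1.0, q=0.012, term=0.01165
Year 1: k_p_x=0.988, q=0.059, term=0.054946
Year 2: k_p_x=0.929708, q=0.01, term=0.008508
Year 3: k_p_x=0.920411, q=0.032, term=0.026169
Year 4: k_p_x=0.890958, q=0.041, term=0.03151
Year 5: k_p_x=0.854429, q=0.06, term=0.042934
A_x = 0.1757


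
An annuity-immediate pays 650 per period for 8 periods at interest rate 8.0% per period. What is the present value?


PV = PMT * (1 - (1+i)^(-n)) / i
= 650 * (1 - (1+0.08)^(-8)) / 0.08
= 650 * (1 - 0.540269) / 0.08
= 650 * 5.746639
= 3735.3153


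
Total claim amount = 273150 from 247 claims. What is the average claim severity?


severity = total / number
= 273150 / 247
= 1105.8704
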